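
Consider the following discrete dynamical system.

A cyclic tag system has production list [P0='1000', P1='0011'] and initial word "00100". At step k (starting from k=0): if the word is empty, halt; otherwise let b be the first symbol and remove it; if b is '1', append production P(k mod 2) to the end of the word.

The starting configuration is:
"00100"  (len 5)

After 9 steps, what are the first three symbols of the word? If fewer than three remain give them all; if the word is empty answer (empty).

001

0) "00100"  (len 5)
1) "0100"  (len 4)
2) "100"  (len 3)
3) "001000"  (len 6)
4) "01000"  (len 5)
5) "1000"  (len 4)
6) "0000011"  (len 7)
7) "000011"  (len 6)
8) "00011"  (len 5)
9) "0011"  (len 4)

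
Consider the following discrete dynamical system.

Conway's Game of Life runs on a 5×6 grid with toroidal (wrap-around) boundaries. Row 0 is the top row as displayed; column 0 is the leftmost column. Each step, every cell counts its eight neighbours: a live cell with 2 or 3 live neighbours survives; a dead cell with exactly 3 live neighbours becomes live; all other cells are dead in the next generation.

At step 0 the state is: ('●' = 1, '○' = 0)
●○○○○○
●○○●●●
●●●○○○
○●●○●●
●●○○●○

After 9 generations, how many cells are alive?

gen 0: ●○○○○○
●○○●●●
●●●○○○
○●●○●●
●●○○●○
gen 1: ○○○●○○
○○●●●○
○○○○○○
○○○○●○
○○●●●○
gen 2: ○○○○○○
○○●●●○
○○○○●○
○○○○●○
○○●○●○
gen 3: ○○●○●○
○○○●●○
○○○○●●
○○○○●●
○○○●○○
gen 4: ○○●○●○
○○○○○○
○○○○○○
○○○●○●
○○○●○●
gen 5: ○○○●●○
○○○○○○
○○○○○○
○○○○○○
○○●●○●
gen 6: ○○●●●○
○○○○○○
○○○○○○
○○○○○○
○○●●○○
gen 7: ○○●○●○
○○○●○○
○○○○○○
○○○○○○
○○●○●○
gen 8: ○○●○●○
○○○●○○
○○○○○○
○○○○○○
○○○○○○
gen 9: ○○○●○○
○○○●○○
○○○○○○
○○○○○○
○○○○○○

2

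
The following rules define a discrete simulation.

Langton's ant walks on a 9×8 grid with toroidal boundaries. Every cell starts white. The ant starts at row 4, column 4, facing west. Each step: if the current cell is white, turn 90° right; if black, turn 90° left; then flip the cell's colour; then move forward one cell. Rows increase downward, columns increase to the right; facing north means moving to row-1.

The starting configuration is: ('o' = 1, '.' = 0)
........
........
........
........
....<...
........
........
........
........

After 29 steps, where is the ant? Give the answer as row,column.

5,6

[0] ........
........
........
........
....<...
........
........
........
........
[1] ........
........
........
....^...
....o...
........
........
........
........
[2] ........
........
........
....o>..
....o...
........
........
........
........
[3] ........
........
........
....oo..
....ov..
........
........
........
........
[4] ........
........
........
....oo..
....<o..
........
........
........
........
[5] ........
........
........
....oo..
.....o..
....v...
........
........
........
[6] ........
........
........
....oo..
.....o..
...<o...
........
........
........
[7] ........
........
........
....oo..
...^.o..
...oo...
........
........
........
[8] ........
........
........
....oo..
...o>o..
...oo...
........
........
........
[9] ........
........
........
....oo..
...ooo..
...ov...
........
........
........
[10] ........
........
........
....oo..
...ooo..
...o.>..
........
........
........
[11] ........
........
........
....oo..
...ooo..
...o.o..
.....v..
........
........
[12] ........
........
........
....oo..
...ooo..
...o.o..
....<o..
........
........
[13] ........
........
........
....oo..
...ooo..
...o^o..
....oo..
........
........
[14] ........
........
........
....oo..
...ooo..
...oo>..
....oo..
........
........
[15] ........
........
........
....oo..
...oo^..
...oo...
....oo..
........
........
[16] ........
........
........
....oo..
...o<...
...oo...
....oo..
........
........
[17] ........
........
........
....oo..
...o....
...ov...
....oo..
........
........
[18] ........
........
........
....oo..
...o....
...o.>..
....oo..
........
........
[19] ........
........
........
....oo..
...o....
...o.o..
....ov..
........
........
[20] ........
........
........
....oo..
...o....
...o.o..
....o.>.
........
........
[21] ........
........
........
....oo..
...o....
...o.o..
....o.o.
......v.
........
[22] ........
........
........
....oo..
...o....
...o.o..
....o.o.
.....<o.
........
[23] ........
........
........
....oo..
...o....
...o.o..
....o^o.
.....oo.
........
[24] ........
........
........
....oo..
...o....
...o.o..
....oo>.
.....oo.
........
[25] ........
........
........
....oo..
...o....
...o.o^.
....oo..
.....oo.
........
[26] ........
........
........
....oo..
...o....
...o.oo>
....oo..
.....oo.
........
[27] ........
........
........
....oo..
...o....
...o.ooo
....oo.v
.....oo.
........
[28] ........
........
........
....oo..
...o....
...o.ooo
....oo<o
.....oo.
........
[29] ........
........
........
....oo..
...o....
...o.o^o
....oooo
.....oo.
........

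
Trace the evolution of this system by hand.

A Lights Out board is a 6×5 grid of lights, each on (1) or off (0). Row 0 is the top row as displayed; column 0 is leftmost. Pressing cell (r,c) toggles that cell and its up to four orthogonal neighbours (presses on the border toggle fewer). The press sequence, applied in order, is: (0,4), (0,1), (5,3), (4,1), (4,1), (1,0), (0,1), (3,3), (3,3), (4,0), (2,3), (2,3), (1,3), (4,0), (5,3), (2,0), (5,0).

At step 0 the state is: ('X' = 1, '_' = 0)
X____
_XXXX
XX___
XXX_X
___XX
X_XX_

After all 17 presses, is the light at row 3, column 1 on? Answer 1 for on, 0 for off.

1

step 0: X____
_XXXX
XX___
XXX_X
___XX
X_XX_
step 1: X__XX
_XXX_
XX___
XXX_X
___XX
X_XX_
step 2: _XXXX
__XX_
XX___
XXX_X
___XX
X_XX_
step 3: _XXXX
__XX_
XX___
XXX_X
____X
X___X
step 4: _XXXX
__XX_
XX___
X_X_X
XXX_X
XX__X
step 5: _XXXX
__XX_
XX___
XXX_X
____X
X___X
step 6: XXXXX
XXXX_
_X___
XXX_X
____X
X___X
step 7: ___XX
X_XX_
_X___
XXX_X
____X
X___X
step 8: ___XX
X_XX_
_X_X_
XX_X_
___XX
X___X
step 9: ___XX
X_XX_
_X___
XXX_X
____X
X___X
step 10: ___XX
X_XX_
_X___
_XX_X
XX__X
____X
step 11: ___XX
X_X__
_XXXX
_XXXX
XX__X
____X
step 12: ___XX
X_XX_
_X___
_XX_X
XX__X
____X
step 13: ____X
X___X
_X_X_
_XX_X
XX__X
____X
step 14: ____X
X___X
_X_X_
XXX_X
____X
X___X
step 15: ____X
X___X
_X_X_
XXX_X
___XX
X_XX_
step 16: ____X
____X
X__X_
_XX_X
___XX
X_XX_
step 17: ____X
____X
X__X_
_XX_X
X__XX
_XXX_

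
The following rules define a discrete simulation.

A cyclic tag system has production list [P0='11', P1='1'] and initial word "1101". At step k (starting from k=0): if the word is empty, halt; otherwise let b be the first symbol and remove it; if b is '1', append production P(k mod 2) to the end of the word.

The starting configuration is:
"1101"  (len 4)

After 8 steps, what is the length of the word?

6

0) "1101"  (len 4)
1) "10111"  (len 5)
2) "01111"  (len 5)
3) "1111"  (len 4)
4) "1111"  (len 4)
5) "11111"  (len 5)
6) "11111"  (len 5)
7) "111111"  (len 6)
8) "111111"  (len 6)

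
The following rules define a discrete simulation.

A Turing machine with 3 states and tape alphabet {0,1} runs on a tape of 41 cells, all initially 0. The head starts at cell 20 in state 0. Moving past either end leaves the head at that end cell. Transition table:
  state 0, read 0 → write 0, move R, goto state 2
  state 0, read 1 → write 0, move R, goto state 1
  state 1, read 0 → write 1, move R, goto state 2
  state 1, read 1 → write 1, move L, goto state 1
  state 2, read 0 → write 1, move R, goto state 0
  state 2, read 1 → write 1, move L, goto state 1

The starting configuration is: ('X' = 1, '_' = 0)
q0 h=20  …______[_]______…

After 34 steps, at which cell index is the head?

[0] q0 h=20  …______[_]______…
[1] q2 h=21  …______[_]______…
[2] q0 h=22  …_____X[_]______…
[3] q2 h=23  …____X_[_]______…
[4] q0 h=24  …___X_X[_]______…
[5] q2 h=25  …__X_X_[_]______…
[6] q0 h=26  …_X_X_X[_]______…
[7] q2 h=27  …X_X_X_[_]______…
[8] q0 h=28  …_X_X_X[_]______…
[9] q2 h=29  …X_X_X_[_]______…
[10] q0 h=30  …_X_X_X[_]______…
[11] q2 h=31  …X_X_X_[_]______…
[12] q0 h=32  …_X_X_X[_]______…
[13] q2 h=33  …X_X_X_[_]______…
[14] q0 h=34  …_X_X_X[_]______|
[15] q2 h=35  …X_X_X_[_]_____|
[16] q0 h=36  …_X_X_X[_]____|
[17] q2 h=37  …X_X_X_[_]___|
[18] q0 h=38  …_X_X_X[_]__|
[19] q2 h=39  …X_X_X_[_]_|
[20] q0 h=40  …_X_X_X[_]|
[21] q2 h=40  …_X_X_X[_]|
[22] q0 h=40  …_X_X_X[X]|
[23] q1 h=40  …_X_X_X[_]|
[24] q2 h=40  …_X_X_X[X]|
[25] q1 h=39  …X_X_X_[X]X|
[26] q1 h=38  …_X_X_X[_]XX|
[27] q2 h=39  …X_X_XX[X]X|
[28] q1 h=38  …_X_X_X[X]XX|
[29] q1 h=37  …X_X_X_[X]XXX|
[30] q1 h=36  …_X_X_X[_]XXXX|
[31] q2 h=37  …X_X_XX[X]XXX|
[32] q1 h=36  …_X_X_X[X]XXXX|
[33] q1 h=35  …X_X_X_[X]XXXXX|
[34] q1 h=34  …_X_X_X[_]XXXXXX|

34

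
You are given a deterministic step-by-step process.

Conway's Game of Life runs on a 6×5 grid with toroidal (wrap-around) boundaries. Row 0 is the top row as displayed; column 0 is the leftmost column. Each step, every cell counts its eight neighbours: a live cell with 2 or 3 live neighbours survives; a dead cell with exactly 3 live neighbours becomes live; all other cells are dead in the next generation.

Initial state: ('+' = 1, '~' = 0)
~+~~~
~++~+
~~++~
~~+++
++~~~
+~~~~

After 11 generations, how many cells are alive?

8

0) ~+~~~
~++~+
~~++~
~~+++
++~~~
+~~~~
1) ~++~~
++~~~
+~~~~
+~~~+
++++~
+~~~~
2) ~~+~~
+~+~~
~~~~~
~~++~
~~++~
+~~++
3) +~+~~
~+~~~
~+++~
~~++~
~+~~~
~+~~+
4) +~+~~
+~~+~
~+~+~
~~~+~
++~+~
~++~~
5) +~+++
+~~+~
~~~+~
++~+~
++~++
~~~++
6) +++~~
++~~~
++~+~
~+~+~
~+~~~
~~~~~
7) +~+~~
~~~~~
~~~~~
~+~~+
~~+~~
+~+~~
8) ~~~~~
~~~~~
~~~~~
~~~~~
+~++~
~~++~
9) ~~~~~
~~~~~
~~~~~
~~~~~
~++++
~++++
10) ~~++~
~~~~~
~~~~~
~~++~
~+~~+
~+~~+
11) ~~++~
~~~~~
~~~~~
~~++~
~+~~+
~+~~+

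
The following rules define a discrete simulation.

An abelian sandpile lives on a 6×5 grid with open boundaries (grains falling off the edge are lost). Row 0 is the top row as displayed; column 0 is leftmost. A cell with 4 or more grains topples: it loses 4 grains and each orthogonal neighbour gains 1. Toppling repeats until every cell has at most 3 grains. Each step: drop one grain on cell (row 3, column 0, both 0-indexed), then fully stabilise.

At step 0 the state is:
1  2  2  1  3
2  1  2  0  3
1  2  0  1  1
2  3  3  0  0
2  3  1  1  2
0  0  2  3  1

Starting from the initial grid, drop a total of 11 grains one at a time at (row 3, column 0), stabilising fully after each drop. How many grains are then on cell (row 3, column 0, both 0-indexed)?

1

[0] 1  2  2  1  3
2  1  2  0  3
1  2  0  1  1
2  3  3  0  0
2  3  1  1  2
0  0  2  3  1
[1] 1  2  2  1  3
2  1  2  0  3
1  2  0  1  1
3  3  3  0  0
2  3  1  1  2
0  0  2  3  1
[2] 1  2  2  1  3
2  1  2  0  3
2  3  1  1  1
2  2  0  1  0
0  1  3  1  2
1  1  2  3  1
[3] 1  2  2  1  3
2  1  2  0  3
2  3  1  1  1
3  2  0  1  0
0  1  3  1  2
1  1  2  3  1
[4] 1  2  2  1  3
2  1  2  0  3
3  3  1  1  1
0  3  0  1  0
1  1  3  1  2
1  1  2  3  1
[5] 1  2  2  1  3
2  1  2  0  3
3  3  1  1  1
1  3  0  1  0
1  1  3  1  2
1  1  2  3  1
[6] 1  2  2  1  3
2  1  2  0  3
3  3  1  1  1
2  3  0  1  0
1  1  3  1  2
1  1  2  3  1
[7] 1  2  2  1  3
2  1  2  0  3
3  3  1  1  1
3  3  0  1  0
1  1  3  1  2
1  1  2  3  1
[8] 1  2  2  1  3
3  2  2  0  3
1  1  2  1  1
2  1  1  1  0
2  2  3  1  2
1  1  2  3  1
[9] 1  2  2  1  3
3  2  2  0  3
1  1  2  1  1
3  1  1  1  0
2  2  3  1  2
1  1  2  3  1
[10] 1  2  2  1  3
3  2  2  0  3
2  1  2  1  1
0  2  1  1  0
3  2  3  1  2
1  1  2  3  1
[11] 1  2  2  1  3
3  2  2  0  3
2  1  2  1  1
1  2  1  1  0
3  2  3  1  2
1  1  2  3  1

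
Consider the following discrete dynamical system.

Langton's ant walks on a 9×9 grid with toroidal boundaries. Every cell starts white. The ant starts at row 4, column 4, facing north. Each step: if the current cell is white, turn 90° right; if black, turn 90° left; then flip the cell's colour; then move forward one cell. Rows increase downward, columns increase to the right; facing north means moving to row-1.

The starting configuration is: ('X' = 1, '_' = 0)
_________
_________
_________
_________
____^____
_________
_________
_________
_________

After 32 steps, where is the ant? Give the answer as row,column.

[0] _________
_________
_________
_________
____^____
_________
_________
_________
_________
[1] _________
_________
_________
_________
____X>___
_________
_________
_________
_________
[2] _________
_________
_________
_________
____XX___
_____v___
_________
_________
_________
[3] _________
_________
_________
_________
____XX___
____<X___
_________
_________
_________
[4] _________
_________
_________
_________
____^X___
____XX___
_________
_________
_________
[5] _________
_________
_________
_________
___<_X___
____XX___
_________
_________
_________
[6] _________
_________
_________
___^_____
___X_X___
____XX___
_________
_________
_________
[7] _________
_________
_________
___X>____
___X_X___
____XX___
_________
_________
_________
[8] _________
_________
_________
___XX____
___XvX___
____XX___
_________
_________
_________
[9] _________
_________
_________
___XX____
___<XX___
____XX___
_________
_________
_________
[10] _________
_________
_________
___XX____
____XX___
___vXX___
_________
_________
_________
[11] _________
_________
_________
___XX____
____XX___
__<XXX___
_________
_________
_________
[12] _________
_________
_________
___XX____
__^_XX___
__XXXX___
_________
_________
_________
[13] _________
_________
_________
___XX____
__X>XX___
__XXXX___
_________
_________
_________
[14] _________
_________
_________
___XX____
__XXXX___
__XvXX___
_________
_________
_________
[15] _________
_________
_________
___XX____
__XXXX___
__X_>X___
_________
_________
_________
[16] _________
_________
_________
___XX____
__XX^X___
__X__X___
_________
_________
_________
[17] _________
_________
_________
___XX____
__X<_X___
__X__X___
_________
_________
_________
[18] _________
_________
_________
___XX____
__X__X___
__Xv_X___
_________
_________
_________
[19] _________
_________
_________
___XX____
__X__X___
__<X_X___
_________
_________
_________
[20] _________
_________
_________
___XX____
__X__X___
___X_X___
__v______
_________
_________
[21] _________
_________
_________
___XX____
__X__X___
___X_X___
_<X______
_________
_________
[22] _________
_________
_________
___XX____
__X__X___
_^_X_X___
_XX______
_________
_________
[23] _________
_________
_________
___XX____
__X__X___
_X>X_X___
_XX______
_________
_________
[24] _________
_________
_________
___XX____
__X__X___
_XXX_X___
_Xv______
_________
_________
[25] _________
_________
_________
___XX____
__X__X___
_XXX_X___
_X_>_____
_________
_________
[26] _________
_________
_________
___XX____
__X__X___
_XXX_X___
_X_X_____
___v_____
_________
[27] _________
_________
_________
___XX____
__X__X___
_XXX_X___
_X_X_____
__<X_____
_________
[28] _________
_________
_________
___XX____
__X__X___
_XXX_X___
_X^X_____
__XX_____
_________
[29] _________
_________
_________
___XX____
__X__X___
_XXX_X___
_XX>_____
__XX_____
_________
[30] _________
_________
_________
___XX____
__X__X___
_XX^_X___
_XX______
__XX_____
_________
[31] _________
_________
_________
___XX____
__X__X___
_X<__X___
_XX______
__XX_____
_________
[32] _________
_________
_________
___XX____
__X__X___
_X___X___
_Xv______
__XX_____
_________

6,2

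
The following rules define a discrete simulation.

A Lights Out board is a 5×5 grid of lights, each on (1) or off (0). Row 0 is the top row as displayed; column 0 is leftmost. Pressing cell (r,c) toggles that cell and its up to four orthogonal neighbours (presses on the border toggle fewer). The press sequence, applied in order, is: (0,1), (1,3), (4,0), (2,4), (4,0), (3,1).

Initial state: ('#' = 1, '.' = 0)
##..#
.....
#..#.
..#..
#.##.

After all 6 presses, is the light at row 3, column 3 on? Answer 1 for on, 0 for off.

0

[0] ##..#
.....
#..#.
..#..
#.##.
[1] ..#.#
.#...
#..#.
..#..
#.##.
[2] ..###
.####
#....
..#..
#.##.
[3] ..###
.####
#....
#.#..
.###.
[4] ..###
.###.
#..##
#.#.#
.###.
[5] ..###
.###.
#..##
..#.#
#.##.
[6] ..###
.###.
##.##
##..#
####.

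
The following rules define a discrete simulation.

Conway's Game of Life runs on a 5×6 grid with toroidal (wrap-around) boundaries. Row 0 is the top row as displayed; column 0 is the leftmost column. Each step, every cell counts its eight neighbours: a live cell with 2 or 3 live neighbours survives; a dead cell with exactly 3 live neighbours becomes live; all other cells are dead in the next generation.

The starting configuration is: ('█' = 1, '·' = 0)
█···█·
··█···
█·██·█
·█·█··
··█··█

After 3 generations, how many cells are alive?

[0] █···█·
··█···
█·██·█
·█·█··
··█··█
[1] ·█·█·█
█·█·█·
█··██·
·█·█·█
██████
[2] ······
█·█···
█·····
······
······
[3] ······
·█····
·█····
······
······

2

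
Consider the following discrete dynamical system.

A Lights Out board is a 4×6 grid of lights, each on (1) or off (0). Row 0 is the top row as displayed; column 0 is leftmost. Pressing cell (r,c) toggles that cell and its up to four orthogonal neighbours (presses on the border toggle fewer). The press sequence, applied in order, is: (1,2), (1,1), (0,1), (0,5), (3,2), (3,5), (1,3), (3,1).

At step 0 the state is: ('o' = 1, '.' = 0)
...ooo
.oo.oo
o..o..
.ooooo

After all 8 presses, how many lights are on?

7

gen 0: ...ooo
.oo.oo
o..o..
.ooooo
gen 1: ..oooo
...ooo
o.oo..
.ooooo
gen 2: .ooooo
oooooo
oooo..
.ooooo
gen 3: o..ooo
o.oooo
oooo..
.ooooo
gen 4: o..o..
o.ooo.
oooo..
.ooooo
gen 5: o..o..
o.ooo.
oo.o..
....oo
gen 6: o..o..
o.ooo.
oo.o.o
......
gen 7: o.....
o.....
oo...o
......
gen 8: o.....
o.....
o....o
ooo...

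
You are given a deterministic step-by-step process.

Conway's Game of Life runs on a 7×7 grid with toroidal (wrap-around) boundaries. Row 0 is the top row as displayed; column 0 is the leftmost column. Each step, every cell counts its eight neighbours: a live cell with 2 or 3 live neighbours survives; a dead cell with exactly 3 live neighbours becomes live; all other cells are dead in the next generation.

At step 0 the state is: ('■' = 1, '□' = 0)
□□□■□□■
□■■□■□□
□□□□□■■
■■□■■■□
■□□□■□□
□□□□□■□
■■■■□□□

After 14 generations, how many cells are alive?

0) □□□■□□■
□■■□■□□
□□□□□■■
■■□■■■□
■□□□■□□
□□□□□■□
■■■■□□□
1) □□□□■□□
■□■■■□■
□□□□□□■
■■□■□□□
■■□■□□□
■□■■■□■
■■■■■□■
2) □□□□□□□
■□□■■□■
□□□□■■■
□■□□□□■
□□□□□□□
□□□□□□□
□□□□□□■
3) ■□□□□■■
■□□■■□■
□□□■■□□
■□□□□□■
□□□□□□□
□□□□□□□
□□□□□□□
4) ■□□□■■□
■□□■□□□
□□□■■□□
□□□□□□□
□□□□□□□
□□□□□□□
□□□□□□■
5) ■□□□■■□
□□□■□■■
□□□■■□□
□□□□□□□
□□□□□□□
□□□□□□□
□□□□□■■
6) ■□□□□□□
□□□■□□■
□□□■■■□
□□□□□□□
□□□□□□□
□□□□□□□
□□□□■■■
7) ■□□□■□□
□□□■□■■
□□□■■■□
□□□□■□□
□□□□□□□
□□□□□■□
□□□□□■■
8) ■□□□■□□
□□□■□□■
□□□■□□■
□□□■■■□
□□□□□□□
□□□□□■■
□□□□■■■
9) ■□□■■□□
■□□■■■■
□□■■□□■
□□□■■■□
□□□□□□■
□□□□■□■
■□□□■□□
10) ■■□□□□□
■■□□□□□
■□■□□□□
□□■■■■■
□□□■□□■
■□□□□□■
■□□□■□■
11) □□□□□□□
□□■□□□■
■□■□■■□
■■■□■■■
□□■■□□□
□□□□□□□
□□□□□■□
12) □□□□□□□
□■□■□■■
□□■□■□□
■□□□□□□
■□■■■■■
□□□□□□□
□□□□□□□
13) □□□□□□□
□□■■■■□
■■■■■■■
■□■□□□□
■■□■■■■
□□□■■■■
□□□□□□□
14) □□□■■□□
■□□□□□□
■□□□□□□
□□□□□□□
□■□□□□□
□□■■□□□
□□□□■■□

9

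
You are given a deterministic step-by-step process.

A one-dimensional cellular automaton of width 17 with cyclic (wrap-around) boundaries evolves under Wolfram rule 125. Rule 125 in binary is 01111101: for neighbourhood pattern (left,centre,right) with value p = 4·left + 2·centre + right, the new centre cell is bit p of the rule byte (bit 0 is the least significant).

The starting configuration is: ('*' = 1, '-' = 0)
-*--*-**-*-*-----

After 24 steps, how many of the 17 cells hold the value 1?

k=0  -*--*-**-*-*-----
k=1  -**-*************
k=2  *****-----------*
k=3  ----***********-*
k=4  ***-*---------***
k=5  --***********-*--
k=6  *-*---------*****
k=7  ***********-*----
k=8  *---------******-
k=9  *********-*----**
k=10  --------******-*-
k=11  *******-*----****
k=12  ------******-*---
k=13  *****-*----******
k=14  ----******-*-----
k=15  ***-*----********
k=16  --******-*-------
k=17  *-*----**********
k=18  ******-*---------
k=19  *----***********-
k=20  ****-*---------**
k=21  ---***********-*-
k=22  **-*---------****
k=23  -***********-*---
k=24  -*---------******

7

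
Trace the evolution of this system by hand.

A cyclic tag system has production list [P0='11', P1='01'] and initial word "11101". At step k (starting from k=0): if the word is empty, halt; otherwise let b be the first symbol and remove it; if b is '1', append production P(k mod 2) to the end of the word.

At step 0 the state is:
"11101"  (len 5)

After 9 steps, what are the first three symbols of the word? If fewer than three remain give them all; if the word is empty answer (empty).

t=0: "11101"  (len 5)
t=1: "110111"  (len 6)
t=2: "1011101"  (len 7)
t=3: "01110111"  (len 8)
t=4: "1110111"  (len 7)
t=5: "11011111"  (len 8)
t=6: "101111101"  (len 9)
t=7: "0111110111"  (len 10)
t=8: "111110111"  (len 9)
t=9: "1111011111"  (len 10)

111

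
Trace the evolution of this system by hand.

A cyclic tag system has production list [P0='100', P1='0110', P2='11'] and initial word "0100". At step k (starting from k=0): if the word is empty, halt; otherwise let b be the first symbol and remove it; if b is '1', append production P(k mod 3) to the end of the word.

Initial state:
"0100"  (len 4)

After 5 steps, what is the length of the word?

t=0: "0100"  (len 4)
t=1: "100"  (len 3)
t=2: "000110"  (len 6)
t=3: "00110"  (len 5)
t=4: "0110"  (len 4)
t=5: "110"  (len 3)

3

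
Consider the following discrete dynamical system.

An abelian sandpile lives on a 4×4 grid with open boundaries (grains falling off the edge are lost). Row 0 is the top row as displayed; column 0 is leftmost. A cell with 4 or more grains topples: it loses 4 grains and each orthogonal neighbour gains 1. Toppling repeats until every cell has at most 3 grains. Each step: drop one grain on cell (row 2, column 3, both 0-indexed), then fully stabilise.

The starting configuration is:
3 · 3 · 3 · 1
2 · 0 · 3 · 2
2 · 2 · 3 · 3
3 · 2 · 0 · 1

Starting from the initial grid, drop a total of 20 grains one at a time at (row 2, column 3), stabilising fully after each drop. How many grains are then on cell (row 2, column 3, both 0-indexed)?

[0] 3 · 3 · 3 · 1
2 · 0 · 3 · 2
2 · 2 · 3 · 3
3 · 2 · 0 · 1
[1] 0 · 1 · 1 · 3
3 · 2 · 2 · 0
2 · 3 · 1 · 2
3 · 2 · 1 · 2
[2] 0 · 1 · 1 · 3
3 · 2 · 2 · 0
2 · 3 · 1 · 3
3 · 2 · 1 · 2
[3] 0 · 1 · 1 · 3
3 · 2 · 2 · 1
2 · 3 · 2 · 0
3 · 2 · 1 · 3
[4] 0 · 1 · 1 · 3
3 · 2 · 2 · 1
2 · 3 · 2 · 1
3 · 2 · 1 · 3
[5] 0 · 1 · 1 · 3
3 · 2 · 2 · 1
2 · 3 · 2 · 2
3 · 2 · 1 · 3
[6] 0 · 1 · 1 · 3
3 · 2 · 2 · 1
2 · 3 · 2 · 3
3 · 2 · 1 · 3
[7] 0 · 1 · 1 · 3
3 · 2 · 2 · 2
2 · 3 · 3 · 1
3 · 2 · 2 · 0
[8] 0 · 1 · 1 · 3
3 · 2 · 2 · 2
2 · 3 · 3 · 2
3 · 2 · 2 · 0
[9] 0 · 1 · 1 · 3
3 · 2 · 2 · 2
2 · 3 · 3 · 3
3 · 2 · 2 · 0
[10] 0 · 1 · 1 · 3
3 · 3 · 3 · 3
3 · 0 · 1 · 1
3 · 3 · 3 · 1
[11] 0 · 1 · 1 · 3
3 · 3 · 3 · 3
3 · 0 · 1 · 2
3 · 3 · 3 · 1
[12] 0 · 1 · 1 · 3
3 · 3 · 3 · 3
3 · 0 · 1 · 3
3 · 3 · 3 · 1
[13] 1 · 2 · 3 · 0
1 · 2 · 2 · 2
2 · 0 · 1 · 2
1 · 2 · 1 · 3
[14] 1 · 2 · 3 · 0
1 · 2 · 2 · 2
2 · 0 · 1 · 3
1 · 2 · 1 · 3
[15] 1 · 2 · 3 · 0
1 · 2 · 2 · 3
2 · 0 · 2 · 1
1 · 2 · 2 · 0
[16] 1 · 2 · 3 · 0
1 · 2 · 2 · 3
2 · 0 · 2 · 2
1 · 2 · 2 · 0
[17] 1 · 2 · 3 · 0
1 · 2 · 2 · 3
2 · 0 · 2 · 3
1 · 2 · 2 · 0
[18] 1 · 2 · 3 · 1
1 · 2 · 3 · 0
2 · 0 · 3 · 1
1 · 2 · 2 · 1
[19] 1 · 2 · 3 · 1
1 · 2 · 3 · 0
2 · 0 · 3 · 2
1 · 2 · 2 · 1
[20] 1 · 2 · 3 · 1
1 · 2 · 3 · 0
2 · 0 · 3 · 3
1 · 2 · 2 · 1

3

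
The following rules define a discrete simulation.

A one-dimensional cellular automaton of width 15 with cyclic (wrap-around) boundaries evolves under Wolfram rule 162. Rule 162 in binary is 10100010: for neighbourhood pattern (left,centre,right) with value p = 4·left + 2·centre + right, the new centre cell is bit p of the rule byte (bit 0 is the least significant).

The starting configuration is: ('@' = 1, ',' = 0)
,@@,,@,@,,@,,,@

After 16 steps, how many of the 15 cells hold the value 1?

k=0  ,@@,,@,@,,@,,,@
k=1  @,,,@,@,,@,,,@,
k=2  ,,,@,@,,@,,,@,@
k=3  ,,@,@,,@,,,@,@,
k=4  ,@,@,,@,,,@,@,,
k=5  @,@,,@,,,@,@,,,
k=6  ,@,,@,,,@,@,,,@
k=7  @,,@,,,@,@,,,@,
k=8  ,,@,,,@,@,,,@,@
k=9  ,@,,,@,@,,,@,@,
k=10  @,,,@,@,,,@,@,,
k=11  ,,,@,@,,,@,@,,@
k=12  ,,@,@,,,@,@,,@,
k=13  ,@,@,,,@,@,,@,,
k=14  @,@,,,@,@,,@,,,
k=15  ,@,,,@,@,,@,,,@
k=16  @,,,@,@,,@,,,@,

5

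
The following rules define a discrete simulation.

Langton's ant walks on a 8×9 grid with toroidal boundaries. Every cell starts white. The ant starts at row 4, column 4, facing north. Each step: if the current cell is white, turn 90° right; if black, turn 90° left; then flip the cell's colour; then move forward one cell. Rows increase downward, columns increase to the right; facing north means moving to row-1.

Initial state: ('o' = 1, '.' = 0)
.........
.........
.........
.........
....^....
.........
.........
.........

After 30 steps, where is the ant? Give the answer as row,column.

5,3

gen 0: .........
.........
.........
.........
....^....
.........
.........
.........
gen 1: .........
.........
.........
.........
....o>...
.........
.........
.........
gen 2: .........
.........
.........
.........
....oo...
.....v...
.........
.........
gen 3: .........
.........
.........
.........
....oo...
....<o...
.........
.........
gen 4: .........
.........
.........
.........
....^o...
....oo...
.........
.........
gen 5: .........
.........
.........
.........
...<.o...
....oo...
.........
.........
gen 6: .........
.........
.........
...^.....
...o.o...
....oo...
.........
.........
gen 7: .........
.........
.........
...o>....
...o.o...
....oo...
.........
.........
gen 8: .........
.........
.........
...oo....
...ovo...
....oo...
.........
.........
gen 9: .........
.........
.........
...oo....
...<oo...
....oo...
.........
.........
gen 10: .........
.........
.........
...oo....
....oo...
...voo...
.........
.........
gen 11: .........
.........
.........
...oo....
....oo...
..<ooo...
.........
.........
gen 12: .........
.........
.........
...oo....
..^.oo...
..oooo...
.........
.........
gen 13: .........
.........
.........
...oo....
..o>oo...
..oooo...
.........
.........
gen 14: .........
.........
.........
...oo....
..oooo...
..ovoo...
.........
.........
gen 15: .........
.........
.........
...oo....
..oooo...
..o.>o...
.........
.........
gen 16: .........
.........
.........
...oo....
..oo^o...
..o..o...
.........
.........
gen 17: .........
.........
.........
...oo....
..o<.o...
..o..o...
.........
.........
gen 18: .........
.........
.........
...oo....
..o..o...
..ov.o...
.........
.........
gen 19: .........
.........
.........
...oo....
..o..o...
..<o.o...
.........
.........
gen 20: .........
.........
.........
...oo....
..o..o...
...o.o...
..v......
.........
gen 21: .........
.........
.........
...oo....
..o..o...
...o.o...
.<o......
.........
gen 22: .........
.........
.........
...oo....
..o..o...
.^.o.o...
.oo......
.........
gen 23: .........
.........
.........
...oo....
..o..o...
.o>o.o...
.oo......
.........
gen 24: .........
.........
.........
...oo....
..o..o...
.ooo.o...
.ov......
.........
gen 25: .........
.........
.........
...oo....
..o..o...
.ooo.o...
.o.>.....
.........
gen 26: .........
.........
.........
...oo....
..o..o...
.ooo.o...
.o.o.....
...v.....
gen 27: .........
.........
.........
...oo....
..o..o...
.ooo.o...
.o.o.....
..<o.....
gen 28: .........
.........
.........
...oo....
..o..o...
.ooo.o...
.o^o.....
..oo.....
gen 29: .........
.........
.........
...oo....
..o..o...
.ooo.o...
.oo>.....
..oo.....
gen 30: .........
.........
.........
...oo....
..o..o...
.oo^.o...
.oo......
..oo.....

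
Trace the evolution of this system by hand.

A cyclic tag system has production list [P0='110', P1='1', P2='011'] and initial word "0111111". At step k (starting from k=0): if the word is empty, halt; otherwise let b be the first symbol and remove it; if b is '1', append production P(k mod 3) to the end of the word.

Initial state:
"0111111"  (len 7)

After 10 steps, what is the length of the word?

0) "0111111"  (len 7)
1) "111111"  (len 6)
2) "111111"  (len 6)
3) "11111011"  (len 8)
4) "1111011110"  (len 10)
5) "1110111101"  (len 10)
6) "110111101011"  (len 12)
7) "10111101011110"  (len 14)
8) "01111010111101"  (len 14)
9) "1111010111101"  (len 13)
10) "111010111101110"  (len 15)

15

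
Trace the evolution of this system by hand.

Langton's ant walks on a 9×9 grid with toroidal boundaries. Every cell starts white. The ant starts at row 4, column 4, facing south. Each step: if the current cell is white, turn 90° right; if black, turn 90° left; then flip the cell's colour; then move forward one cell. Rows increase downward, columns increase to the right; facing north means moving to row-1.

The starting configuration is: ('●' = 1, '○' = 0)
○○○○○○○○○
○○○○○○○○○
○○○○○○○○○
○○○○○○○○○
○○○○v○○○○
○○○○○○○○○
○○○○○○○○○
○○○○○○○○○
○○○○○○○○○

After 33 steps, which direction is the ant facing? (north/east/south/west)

step 0: ○○○○○○○○○
○○○○○○○○○
○○○○○○○○○
○○○○○○○○○
○○○○v○○○○
○○○○○○○○○
○○○○○○○○○
○○○○○○○○○
○○○○○○○○○
step 1: ○○○○○○○○○
○○○○○○○○○
○○○○○○○○○
○○○○○○○○○
○○○<●○○○○
○○○○○○○○○
○○○○○○○○○
○○○○○○○○○
○○○○○○○○○
step 2: ○○○○○○○○○
○○○○○○○○○
○○○○○○○○○
○○○^○○○○○
○○○●●○○○○
○○○○○○○○○
○○○○○○○○○
○○○○○○○○○
○○○○○○○○○
step 3: ○○○○○○○○○
○○○○○○○○○
○○○○○○○○○
○○○●>○○○○
○○○●●○○○○
○○○○○○○○○
○○○○○○○○○
○○○○○○○○○
○○○○○○○○○
step 4: ○○○○○○○○○
○○○○○○○○○
○○○○○○○○○
○○○●●○○○○
○○○●v○○○○
○○○○○○○○○
○○○○○○○○○
○○○○○○○○○
○○○○○○○○○
step 5: ○○○○○○○○○
○○○○○○○○○
○○○○○○○○○
○○○●●○○○○
○○○●○>○○○
○○○○○○○○○
○○○○○○○○○
○○○○○○○○○
○○○○○○○○○
step 6: ○○○○○○○○○
○○○○○○○○○
○○○○○○○○○
○○○●●○○○○
○○○●○●○○○
○○○○○v○○○
○○○○○○○○○
○○○○○○○○○
○○○○○○○○○
step 7: ○○○○○○○○○
○○○○○○○○○
○○○○○○○○○
○○○●●○○○○
○○○●○●○○○
○○○○<●○○○
○○○○○○○○○
○○○○○○○○○
○○○○○○○○○
step 8: ○○○○○○○○○
○○○○○○○○○
○○○○○○○○○
○○○●●○○○○
○○○●^●○○○
○○○○●●○○○
○○○○○○○○○
○○○○○○○○○
○○○○○○○○○
step 9: ○○○○○○○○○
○○○○○○○○○
○○○○○○○○○
○○○●●○○○○
○○○●●>○○○
○○○○●●○○○
○○○○○○○○○
○○○○○○○○○
○○○○○○○○○
step 10: ○○○○○○○○○
○○○○○○○○○
○○○○○○○○○
○○○●●^○○○
○○○●●○○○○
○○○○●●○○○
○○○○○○○○○
○○○○○○○○○
○○○○○○○○○
step 11: ○○○○○○○○○
○○○○○○○○○
○○○○○○○○○
○○○●●●>○○
○○○●●○○○○
○○○○●●○○○
○○○○○○○○○
○○○○○○○○○
○○○○○○○○○
step 12: ○○○○○○○○○
○○○○○○○○○
○○○○○○○○○
○○○●●●●○○
○○○●●○v○○
○○○○●●○○○
○○○○○○○○○
○○○○○○○○○
○○○○○○○○○
step 13: ○○○○○○○○○
○○○○○○○○○
○○○○○○○○○
○○○●●●●○○
○○○●●<●○○
○○○○●●○○○
○○○○○○○○○
○○○○○○○○○
○○○○○○○○○
step 14: ○○○○○○○○○
○○○○○○○○○
○○○○○○○○○
○○○●●^●○○
○○○●●●●○○
○○○○●●○○○
○○○○○○○○○
○○○○○○○○○
○○○○○○○○○
step 15: ○○○○○○○○○
○○○○○○○○○
○○○○○○○○○
○○○●<○●○○
○○○●●●●○○
○○○○●●○○○
○○○○○○○○○
○○○○○○○○○
○○○○○○○○○
step 16: ○○○○○○○○○
○○○○○○○○○
○○○○○○○○○
○○○●○○●○○
○○○●v●●○○
○○○○●●○○○
○○○○○○○○○
○○○○○○○○○
○○○○○○○○○
step 17: ○○○○○○○○○
○○○○○○○○○
○○○○○○○○○
○○○●○○●○○
○○○●○>●○○
○○○○●●○○○
○○○○○○○○○
○○○○○○○○○
○○○○○○○○○
step 18: ○○○○○○○○○
○○○○○○○○○
○○○○○○○○○
○○○●○^●○○
○○○●○○●○○
○○○○●●○○○
○○○○○○○○○
○○○○○○○○○
○○○○○○○○○
step 19: ○○○○○○○○○
○○○○○○○○○
○○○○○○○○○
○○○●○●>○○
○○○●○○●○○
○○○○●●○○○
○○○○○○○○○
○○○○○○○○○
○○○○○○○○○
step 20: ○○○○○○○○○
○○○○○○○○○
○○○○○○^○○
○○○●○●○○○
○○○●○○●○○
○○○○●●○○○
○○○○○○○○○
○○○○○○○○○
○○○○○○○○○
step 21: ○○○○○○○○○
○○○○○○○○○
○○○○○○●>○
○○○●○●○○○
○○○●○○●○○
○○○○●●○○○
○○○○○○○○○
○○○○○○○○○
○○○○○○○○○
step 22: ○○○○○○○○○
○○○○○○○○○
○○○○○○●●○
○○○●○●○v○
○○○●○○●○○
○○○○●●○○○
○○○○○○○○○
○○○○○○○○○
○○○○○○○○○
step 23: ○○○○○○○○○
○○○○○○○○○
○○○○○○●●○
○○○●○●<●○
○○○●○○●○○
○○○○●●○○○
○○○○○○○○○
○○○○○○○○○
○○○○○○○○○
step 24: ○○○○○○○○○
○○○○○○○○○
○○○○○○^●○
○○○●○●●●○
○○○●○○●○○
○○○○●●○○○
○○○○○○○○○
○○○○○○○○○
○○○○○○○○○
step 25: ○○○○○○○○○
○○○○○○○○○
○○○○○<○●○
○○○●○●●●○
○○○●○○●○○
○○○○●●○○○
○○○○○○○○○
○○○○○○○○○
○○○○○○○○○
step 26: ○○○○○○○○○
○○○○○^○○○
○○○○○●○●○
○○○●○●●●○
○○○●○○●○○
○○○○●●○○○
○○○○○○○○○
○○○○○○○○○
○○○○○○○○○
step 27: ○○○○○○○○○
○○○○○●>○○
○○○○○●○●○
○○○●○●●●○
○○○●○○●○○
○○○○●●○○○
○○○○○○○○○
○○○○○○○○○
○○○○○○○○○
step 28: ○○○○○○○○○
○○○○○●●○○
○○○○○●v●○
○○○●○●●●○
○○○●○○●○○
○○○○●●○○○
○○○○○○○○○
○○○○○○○○○
○○○○○○○○○
step 29: ○○○○○○○○○
○○○○○●●○○
○○○○○<●●○
○○○●○●●●○
○○○●○○●○○
○○○○●●○○○
○○○○○○○○○
○○○○○○○○○
○○○○○○○○○
step 30: ○○○○○○○○○
○○○○○●●○○
○○○○○○●●○
○○○●○v●●○
○○○●○○●○○
○○○○●●○○○
○○○○○○○○○
○○○○○○○○○
○○○○○○○○○
step 31: ○○○○○○○○○
○○○○○●●○○
○○○○○○●●○
○○○●○○>●○
○○○●○○●○○
○○○○●●○○○
○○○○○○○○○
○○○○○○○○○
○○○○○○○○○
step 32: ○○○○○○○○○
○○○○○●●○○
○○○○○○^●○
○○○●○○○●○
○○○●○○●○○
○○○○●●○○○
○○○○○○○○○
○○○○○○○○○
○○○○○○○○○
step 33: ○○○○○○○○○
○○○○○●●○○
○○○○○<○●○
○○○●○○○●○
○○○●○○●○○
○○○○●●○○○
○○○○○○○○○
○○○○○○○○○
○○○○○○○○○

west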